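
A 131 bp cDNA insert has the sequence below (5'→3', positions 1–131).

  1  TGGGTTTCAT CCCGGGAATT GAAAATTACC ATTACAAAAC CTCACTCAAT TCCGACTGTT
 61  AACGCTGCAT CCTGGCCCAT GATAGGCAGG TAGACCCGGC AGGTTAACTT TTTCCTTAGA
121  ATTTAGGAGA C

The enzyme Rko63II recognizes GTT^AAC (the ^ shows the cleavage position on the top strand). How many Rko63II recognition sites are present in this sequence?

2

GTTAAC occurs starting at positions 58, 103.
Rko63II cuts at 2 sites.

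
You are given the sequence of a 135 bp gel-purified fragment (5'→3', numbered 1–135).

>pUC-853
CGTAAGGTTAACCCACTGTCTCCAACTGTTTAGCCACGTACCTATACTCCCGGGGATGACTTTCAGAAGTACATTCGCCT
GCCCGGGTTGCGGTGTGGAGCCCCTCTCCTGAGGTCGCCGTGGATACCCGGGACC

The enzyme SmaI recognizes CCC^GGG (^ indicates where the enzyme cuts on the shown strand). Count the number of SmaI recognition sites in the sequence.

3

CCCGGG occurs starting at positions 49, 82, 127.
SmaI cuts at 3 sites.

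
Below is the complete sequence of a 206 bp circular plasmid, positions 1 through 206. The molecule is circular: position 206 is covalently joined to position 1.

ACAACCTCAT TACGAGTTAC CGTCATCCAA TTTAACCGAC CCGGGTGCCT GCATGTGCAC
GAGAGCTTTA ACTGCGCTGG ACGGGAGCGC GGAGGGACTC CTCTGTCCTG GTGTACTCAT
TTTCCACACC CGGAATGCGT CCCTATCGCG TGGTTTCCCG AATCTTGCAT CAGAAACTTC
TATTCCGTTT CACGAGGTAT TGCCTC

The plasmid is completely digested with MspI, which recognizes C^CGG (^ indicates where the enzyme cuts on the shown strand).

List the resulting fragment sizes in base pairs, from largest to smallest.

117, 89 bp

MspI sites (CCGG) start at positions 41, 130.
MspI cuts after the first base of each site, so after positions 41, 130.
Circular molecule, 2 cuts → 2 fragments:
  42–130 → 89 bp
  131–206 then 1–41 → 76 + 41 = 117 bp
Sorted largest to smallest: 117, 89 bp.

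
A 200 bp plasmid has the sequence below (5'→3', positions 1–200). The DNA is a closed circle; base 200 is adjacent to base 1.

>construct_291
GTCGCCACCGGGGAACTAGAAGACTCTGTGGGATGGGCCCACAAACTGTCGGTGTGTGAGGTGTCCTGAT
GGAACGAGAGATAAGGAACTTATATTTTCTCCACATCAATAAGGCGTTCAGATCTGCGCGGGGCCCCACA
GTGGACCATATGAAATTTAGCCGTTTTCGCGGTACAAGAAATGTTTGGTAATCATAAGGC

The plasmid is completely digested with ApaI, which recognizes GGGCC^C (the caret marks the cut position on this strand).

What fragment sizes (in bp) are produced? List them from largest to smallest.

ApaI sites (GGGCCC) start at positions 35, 131.
ApaI cuts after base 5 of each site (before the last base), so after positions 39, 135.
Circular molecule, 2 cuts → 2 fragments:
  40–135 → 96 bp
  136–200 then 1–39 → 65 + 39 = 104 bp
Sorted largest to smallest: 104, 96 bp.

104, 96 bp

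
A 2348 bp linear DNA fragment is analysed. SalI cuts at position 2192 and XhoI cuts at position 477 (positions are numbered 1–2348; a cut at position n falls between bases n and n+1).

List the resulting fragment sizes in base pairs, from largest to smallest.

Combined cut positions (sorted): 477, 2192.
Linear molecule, 2 cuts → 3 fragments:
  477 − 0 = 477 bp
  2192 − 477 = 1715 bp
  2348 − 2192 = 156 bp
Sorted largest to smallest: 1715, 477, 156 bp.

1715, 477, 156 bp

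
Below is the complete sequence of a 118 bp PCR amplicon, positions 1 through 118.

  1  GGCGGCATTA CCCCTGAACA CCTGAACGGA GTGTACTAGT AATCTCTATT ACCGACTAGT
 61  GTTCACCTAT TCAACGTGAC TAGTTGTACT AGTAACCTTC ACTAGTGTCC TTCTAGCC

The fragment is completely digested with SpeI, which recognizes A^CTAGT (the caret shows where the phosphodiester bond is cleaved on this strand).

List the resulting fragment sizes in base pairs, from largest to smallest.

35, 24, 20, 17, 13, 9 bp

SpeI sites (ACTAGT) start at positions 35, 55, 79, 88, 101.
SpeI cuts after the first base of each site, so after positions 35, 55, 79, 88, 101.
Linear molecule, 5 cuts → 6 fragments:
  1–35 → 35 bp
  36–55 → 20 bp
  56–79 → 24 bp
  80–88 → 9 bp
  89–101 → 13 bp
  102–118 → 17 bp
Sorted largest to smallest: 35, 24, 20, 17, 13, 9 bp.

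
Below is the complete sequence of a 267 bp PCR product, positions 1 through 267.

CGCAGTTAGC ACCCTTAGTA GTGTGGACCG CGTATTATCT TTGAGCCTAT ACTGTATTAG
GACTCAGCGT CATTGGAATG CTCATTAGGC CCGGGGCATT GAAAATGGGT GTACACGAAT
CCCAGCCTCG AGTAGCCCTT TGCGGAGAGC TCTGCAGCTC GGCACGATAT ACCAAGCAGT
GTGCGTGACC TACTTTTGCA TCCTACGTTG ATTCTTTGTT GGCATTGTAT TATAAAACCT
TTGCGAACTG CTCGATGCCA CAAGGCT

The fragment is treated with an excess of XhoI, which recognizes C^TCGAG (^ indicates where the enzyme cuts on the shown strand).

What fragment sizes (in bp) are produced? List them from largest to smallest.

The XhoI site (CTCGAG) starts at position 127.
XhoI cuts after the first base of each site, so after position 127.
Linear molecule, 1 cut → 2 fragments:
  1–127 → 127 bp
  128–267 → 140 bp
Sorted largest to smallest: 140, 127 bp.

140, 127 bp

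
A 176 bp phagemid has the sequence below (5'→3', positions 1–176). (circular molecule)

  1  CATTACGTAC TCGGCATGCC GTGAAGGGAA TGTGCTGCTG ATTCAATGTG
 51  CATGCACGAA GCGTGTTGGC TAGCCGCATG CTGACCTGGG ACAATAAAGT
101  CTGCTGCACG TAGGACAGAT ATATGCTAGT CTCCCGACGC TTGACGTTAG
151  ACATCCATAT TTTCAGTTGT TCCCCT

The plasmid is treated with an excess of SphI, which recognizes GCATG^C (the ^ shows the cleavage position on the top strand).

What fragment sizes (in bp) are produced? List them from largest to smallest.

114, 36, 26 bp

SphI sites (GCATGC) start at positions 14, 50, 76.
SphI cuts after base 5 of each site (before the last base), so after positions 18, 54, 80.
Circular molecule, 3 cuts → 3 fragments:
  19–54 → 36 bp
  55–80 → 26 bp
  81–176 then 1–18 → 96 + 18 = 114 bp
Sorted largest to smallest: 114, 36, 26 bp.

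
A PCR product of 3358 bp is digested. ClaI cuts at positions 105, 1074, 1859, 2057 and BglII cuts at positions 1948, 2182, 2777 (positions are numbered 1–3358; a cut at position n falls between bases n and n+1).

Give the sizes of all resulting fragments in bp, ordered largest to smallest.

Combined cut positions (sorted): 105, 1074, 1859, 1948, 2057, 2182, 2777.
Linear molecule, 7 cuts → 8 fragments:
  105 − 0 = 105 bp
  1074 − 105 = 969 bp
  1859 − 1074 = 785 bp
  1948 − 1859 = 89 bp
  2057 − 1948 = 109 bp
  2182 − 2057 = 125 bp
  2777 − 2182 = 595 bp
  3358 − 2777 = 581 bp
Sorted largest to smallest: 969, 785, 595, 581, 125, 109, 105, 89 bp.

969, 785, 595, 581, 125, 109, 105, 89 bp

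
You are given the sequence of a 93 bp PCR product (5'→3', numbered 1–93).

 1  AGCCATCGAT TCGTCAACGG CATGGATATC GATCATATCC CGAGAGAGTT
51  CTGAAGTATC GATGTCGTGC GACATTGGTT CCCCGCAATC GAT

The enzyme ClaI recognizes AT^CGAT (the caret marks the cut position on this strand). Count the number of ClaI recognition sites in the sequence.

4

ATCGAT occurs starting at positions 5, 28, 58, 88.
ClaI cuts at 4 sites.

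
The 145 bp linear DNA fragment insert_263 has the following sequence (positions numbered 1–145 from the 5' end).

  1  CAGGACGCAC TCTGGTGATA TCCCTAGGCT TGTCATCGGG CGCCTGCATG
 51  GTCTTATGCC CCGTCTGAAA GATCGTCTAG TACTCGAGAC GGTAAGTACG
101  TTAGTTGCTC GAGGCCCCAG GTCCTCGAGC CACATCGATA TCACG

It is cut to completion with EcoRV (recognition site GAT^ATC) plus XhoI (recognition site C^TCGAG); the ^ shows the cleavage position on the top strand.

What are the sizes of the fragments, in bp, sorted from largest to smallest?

64, 25, 19, 16, 15, 6 bp

EcoRV sites (GATATC) start at positions 17, 137.
EcoRV cuts after base 3 of each site, so after positions 19, 139.
XhoI sites (CTCGAG) start at positions 83, 108, 124.
XhoI cuts after the first base of each site, so after positions 83, 108, 124.
Combined cut positions: 19, 83, 108, 124, 139.
Linear molecule, 5 cuts → 6 fragments:
  1–19 → 19 bp
  20–83 → 64 bp
  84–108 → 25 bp
  109–124 → 16 bp
  125–139 → 15 bp
  140–145 → 6 bp
Sorted largest to smallest: 64, 25, 19, 16, 15, 6 bp.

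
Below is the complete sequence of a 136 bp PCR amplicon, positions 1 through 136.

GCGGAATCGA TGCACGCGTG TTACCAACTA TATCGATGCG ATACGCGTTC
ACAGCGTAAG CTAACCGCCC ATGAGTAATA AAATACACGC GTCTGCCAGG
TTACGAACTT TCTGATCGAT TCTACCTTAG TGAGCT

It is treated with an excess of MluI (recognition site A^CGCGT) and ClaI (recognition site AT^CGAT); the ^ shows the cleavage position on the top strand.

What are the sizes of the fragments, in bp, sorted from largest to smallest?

MluI sites (ACGCGT) start at positions 14, 43, 87.
MluI cuts after the first base of each site, so after positions 14, 43, 87.
ClaI sites (ATCGAT) start at positions 6, 32, 115.
ClaI cuts after base 2 of each site, so after positions 7, 33, 116.
Combined cut positions: 7, 14, 33, 43, 87, 116.
Linear molecule, 6 cuts → 7 fragments:
  1–7 → 7 bp
  8–14 → 7 bp
  15–33 → 19 bp
  34–43 → 10 bp
  44–87 → 44 bp
  88–116 → 29 bp
  117–136 → 20 bp
Sorted largest to smallest: 44, 29, 20, 19, 10, 7, 7 bp.

44, 29, 20, 19, 10, 7, 7 bp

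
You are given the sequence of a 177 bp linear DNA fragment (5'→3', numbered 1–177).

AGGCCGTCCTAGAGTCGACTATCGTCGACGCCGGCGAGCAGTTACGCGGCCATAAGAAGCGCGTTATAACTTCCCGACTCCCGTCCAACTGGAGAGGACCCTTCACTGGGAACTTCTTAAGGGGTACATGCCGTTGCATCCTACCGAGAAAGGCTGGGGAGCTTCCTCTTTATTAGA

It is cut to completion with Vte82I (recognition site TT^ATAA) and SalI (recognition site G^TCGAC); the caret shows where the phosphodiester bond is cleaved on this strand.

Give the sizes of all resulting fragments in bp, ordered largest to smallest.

112, 41, 14, 10 bp

The Vte82I site (TTATAA) starts at position 64.
Vte82I cuts after base 2 of each site, so after position 65.
SalI sites (GTCGAC) start at positions 14, 24.
SalI cuts after the first base of each site, so after positions 14, 24.
Combined cut positions: 14, 24, 65.
Linear molecule, 3 cuts → 4 fragments:
  1–14 → 14 bp
  15–24 → 10 bp
  25–65 → 41 bp
  66–177 → 112 bp
Sorted largest to smallest: 112, 41, 14, 10 bp.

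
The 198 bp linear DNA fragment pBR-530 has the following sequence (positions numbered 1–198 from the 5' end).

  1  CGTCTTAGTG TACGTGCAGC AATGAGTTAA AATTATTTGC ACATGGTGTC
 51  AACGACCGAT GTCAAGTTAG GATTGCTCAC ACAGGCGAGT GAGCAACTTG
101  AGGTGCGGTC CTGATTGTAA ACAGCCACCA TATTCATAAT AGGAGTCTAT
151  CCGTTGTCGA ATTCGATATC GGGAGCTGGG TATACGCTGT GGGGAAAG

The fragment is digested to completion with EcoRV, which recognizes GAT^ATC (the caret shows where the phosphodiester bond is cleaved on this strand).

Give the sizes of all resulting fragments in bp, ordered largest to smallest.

The EcoRV site (GATATC) starts at position 165.
EcoRV cuts after base 3 of each site, so after position 167.
Linear molecule, 1 cut → 2 fragments:
  1–167 → 167 bp
  168–198 → 31 bp
Sorted largest to smallest: 167, 31 bp.

167, 31 bp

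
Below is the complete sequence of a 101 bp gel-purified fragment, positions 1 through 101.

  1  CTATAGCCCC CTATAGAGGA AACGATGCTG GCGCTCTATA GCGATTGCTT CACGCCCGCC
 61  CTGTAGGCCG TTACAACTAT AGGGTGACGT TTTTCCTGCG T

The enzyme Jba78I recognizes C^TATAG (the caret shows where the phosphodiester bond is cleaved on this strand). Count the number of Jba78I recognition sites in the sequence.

CTATAG occurs starting at positions 1, 11, 36, 77.
Jba78I cuts at 4 sites.

4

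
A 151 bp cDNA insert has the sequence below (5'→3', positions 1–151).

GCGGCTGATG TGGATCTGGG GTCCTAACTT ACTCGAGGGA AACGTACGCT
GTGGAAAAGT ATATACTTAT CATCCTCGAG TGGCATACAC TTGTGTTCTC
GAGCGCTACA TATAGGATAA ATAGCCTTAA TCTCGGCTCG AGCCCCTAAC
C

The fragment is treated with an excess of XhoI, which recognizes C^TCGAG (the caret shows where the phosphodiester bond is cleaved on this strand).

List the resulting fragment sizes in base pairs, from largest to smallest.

XhoI sites (CTCGAG) start at positions 32, 75, 98, 137.
XhoI cuts after the first base of each site, so after positions 32, 75, 98, 137.
Linear molecule, 4 cuts → 5 fragments:
  1–32 → 32 bp
  33–75 → 43 bp
  76–98 → 23 bp
  99–137 → 39 bp
  138–151 → 14 bp
Sorted largest to smallest: 43, 39, 32, 23, 14 bp.

43, 39, 32, 23, 14 bp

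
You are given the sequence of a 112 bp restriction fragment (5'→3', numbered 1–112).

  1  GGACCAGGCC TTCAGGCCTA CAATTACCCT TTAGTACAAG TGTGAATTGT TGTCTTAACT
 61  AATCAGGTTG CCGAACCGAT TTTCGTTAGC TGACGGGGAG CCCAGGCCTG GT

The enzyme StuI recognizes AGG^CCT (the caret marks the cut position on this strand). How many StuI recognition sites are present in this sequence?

3

AGGCCT occurs starting at positions 6, 14, 104.
StuI cuts at 3 sites.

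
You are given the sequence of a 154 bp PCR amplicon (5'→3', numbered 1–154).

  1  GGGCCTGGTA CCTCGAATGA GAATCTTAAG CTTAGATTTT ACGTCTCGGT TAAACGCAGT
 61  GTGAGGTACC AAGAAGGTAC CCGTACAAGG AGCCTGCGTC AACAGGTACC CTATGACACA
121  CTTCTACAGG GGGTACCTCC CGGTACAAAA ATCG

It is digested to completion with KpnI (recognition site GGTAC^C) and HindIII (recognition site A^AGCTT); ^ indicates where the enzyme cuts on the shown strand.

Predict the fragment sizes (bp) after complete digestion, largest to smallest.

41, 29, 27, 18, 17, 11, 11 bp

KpnI sites (GGTACC) start at positions 7, 65, 76, 105, 132.
KpnI cuts after base 5 of each site (before the last base), so after positions 11, 69, 80, 109, 136.
The HindIII site (AAGCTT) starts at position 28.
HindIII cuts after the first base of each site, so after position 28.
Combined cut positions: 11, 28, 69, 80, 109, 136.
Linear molecule, 6 cuts → 7 fragments:
  1–11 → 11 bp
  12–28 → 17 bp
  29–69 → 41 bp
  70–80 → 11 bp
  81–109 → 29 bp
  110–136 → 27 bp
  137–154 → 18 bp
Sorted largest to smallest: 41, 29, 27, 18, 17, 11, 11 bp.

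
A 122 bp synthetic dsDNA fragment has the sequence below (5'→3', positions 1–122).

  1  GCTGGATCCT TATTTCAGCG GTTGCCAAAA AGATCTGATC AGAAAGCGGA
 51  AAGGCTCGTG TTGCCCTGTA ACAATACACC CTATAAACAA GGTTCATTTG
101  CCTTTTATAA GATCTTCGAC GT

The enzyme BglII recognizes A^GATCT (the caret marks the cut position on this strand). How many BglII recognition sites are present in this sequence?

2

AGATCT occurs starting at positions 31, 110.
BglII cuts at 2 sites.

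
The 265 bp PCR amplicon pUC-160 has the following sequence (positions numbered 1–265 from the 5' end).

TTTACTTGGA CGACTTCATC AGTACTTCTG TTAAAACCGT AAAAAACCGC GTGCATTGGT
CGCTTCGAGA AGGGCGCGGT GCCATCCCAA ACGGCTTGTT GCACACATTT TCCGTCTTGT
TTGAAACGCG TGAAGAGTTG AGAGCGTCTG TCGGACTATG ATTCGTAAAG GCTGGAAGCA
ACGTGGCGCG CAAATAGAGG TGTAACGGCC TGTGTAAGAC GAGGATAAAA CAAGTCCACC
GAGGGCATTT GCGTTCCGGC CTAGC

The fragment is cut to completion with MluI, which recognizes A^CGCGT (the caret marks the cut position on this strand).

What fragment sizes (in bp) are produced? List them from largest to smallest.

The MluI site (ACGCGT) starts at position 126.
MluI cuts after the first base of each site, so after position 126.
Linear molecule, 1 cut → 2 fragments:
  1–126 → 126 bp
  127–265 → 139 bp
Sorted largest to smallest: 139, 126 bp.

139, 126 bp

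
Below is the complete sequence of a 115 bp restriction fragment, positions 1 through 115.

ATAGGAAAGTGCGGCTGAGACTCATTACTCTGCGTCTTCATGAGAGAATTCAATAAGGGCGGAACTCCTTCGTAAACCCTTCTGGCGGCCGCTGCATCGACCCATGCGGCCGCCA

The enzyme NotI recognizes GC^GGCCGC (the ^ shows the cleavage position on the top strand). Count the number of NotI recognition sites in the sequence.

GCGGCCGC occurs starting at positions 85, 106.
NotI cuts at 2 sites.

2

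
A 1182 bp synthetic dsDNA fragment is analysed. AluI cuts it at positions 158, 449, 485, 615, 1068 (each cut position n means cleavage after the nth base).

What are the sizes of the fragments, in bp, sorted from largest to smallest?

Linear molecule, 5 cuts → 6 fragments:
  158 − 0 = 158 bp
  449 − 158 = 291 bp
  485 − 449 = 36 bp
  615 − 485 = 130 bp
  1068 − 615 = 453 bp
  1182 − 1068 = 114 bp
Sorted largest to smallest: 453, 291, 158, 130, 114, 36 bp.

453, 291, 158, 130, 114, 36 bp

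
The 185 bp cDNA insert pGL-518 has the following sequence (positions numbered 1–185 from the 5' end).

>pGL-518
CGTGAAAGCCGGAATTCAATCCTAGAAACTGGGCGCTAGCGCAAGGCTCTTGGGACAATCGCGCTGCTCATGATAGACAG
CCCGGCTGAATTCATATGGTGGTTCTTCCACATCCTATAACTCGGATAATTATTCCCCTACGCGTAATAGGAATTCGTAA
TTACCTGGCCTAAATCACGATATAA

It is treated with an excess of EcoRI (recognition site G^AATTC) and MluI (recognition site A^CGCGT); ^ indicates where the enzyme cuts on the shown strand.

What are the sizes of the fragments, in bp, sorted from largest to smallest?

76, 52, 34, 12, 11 bp

EcoRI sites (GAATTC) start at positions 12, 88, 151.
EcoRI cuts after the first base of each site, so after positions 12, 88, 151.
The MluI site (ACGCGT) starts at position 140.
MluI cuts after the first base of each site, so after position 140.
Combined cut positions: 12, 88, 140, 151.
Linear molecule, 4 cuts → 5 fragments:
  1–12 → 12 bp
  13–88 → 76 bp
  89–140 → 52 bp
  141–151 → 11 bp
  152–185 → 34 bp
Sorted largest to smallest: 76, 52, 34, 12, 11 bp.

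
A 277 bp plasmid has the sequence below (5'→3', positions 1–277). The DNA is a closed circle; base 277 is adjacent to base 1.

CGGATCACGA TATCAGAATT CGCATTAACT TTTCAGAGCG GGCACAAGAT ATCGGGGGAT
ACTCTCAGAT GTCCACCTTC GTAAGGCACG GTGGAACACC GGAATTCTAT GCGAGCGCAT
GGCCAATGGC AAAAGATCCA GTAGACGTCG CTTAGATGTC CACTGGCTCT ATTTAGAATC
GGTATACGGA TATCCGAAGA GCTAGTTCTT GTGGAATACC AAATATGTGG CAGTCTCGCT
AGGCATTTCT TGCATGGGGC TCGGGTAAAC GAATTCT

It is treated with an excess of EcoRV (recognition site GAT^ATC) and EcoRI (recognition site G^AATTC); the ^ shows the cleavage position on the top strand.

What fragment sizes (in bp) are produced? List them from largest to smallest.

89, 80, 52, 34, 17, 5 bp

EcoRV sites (GATATC) start at positions 9, 48, 189.
EcoRV cuts after base 3 of each site, so after positions 11, 50, 191.
EcoRI sites (GAATTC) start at positions 16, 102, 271.
EcoRI cuts after the first base of each site, so after positions 16, 102, 271.
Combined cut positions: 11, 16, 50, 102, 191, 271.
Circular molecule, 6 cuts → 6 fragments:
  12–16 → 5 bp
  17–50 → 34 bp
  51–102 → 52 bp
  103–191 → 89 bp
  192–271 → 80 bp
  272–277 then 1–11 → 6 + 11 = 17 bp
Sorted largest to smallest: 89, 80, 52, 34, 17, 5 bp.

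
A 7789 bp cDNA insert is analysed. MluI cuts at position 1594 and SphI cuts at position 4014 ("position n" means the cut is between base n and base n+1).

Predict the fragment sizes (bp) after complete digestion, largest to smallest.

Combined cut positions (sorted): 1594, 4014.
Linear molecule, 2 cuts → 3 fragments:
  1594 − 0 = 1594 bp
  4014 − 1594 = 2420 bp
  7789 − 4014 = 3775 bp
Sorted largest to smallest: 3775, 2420, 1594 bp.

3775, 2420, 1594 bp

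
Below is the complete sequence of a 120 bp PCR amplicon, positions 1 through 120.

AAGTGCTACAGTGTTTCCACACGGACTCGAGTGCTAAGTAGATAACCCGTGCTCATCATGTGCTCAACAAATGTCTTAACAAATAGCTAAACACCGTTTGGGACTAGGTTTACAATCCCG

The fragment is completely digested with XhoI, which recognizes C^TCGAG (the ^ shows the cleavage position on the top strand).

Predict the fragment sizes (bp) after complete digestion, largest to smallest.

The XhoI site (CTCGAG) starts at position 26.
XhoI cuts after the first base of each site, so after position 26.
Linear molecule, 1 cut → 2 fragments:
  1–26 → 26 bp
  27–120 → 94 bp
Sorted largest to smallest: 94, 26 bp.

94, 26 bp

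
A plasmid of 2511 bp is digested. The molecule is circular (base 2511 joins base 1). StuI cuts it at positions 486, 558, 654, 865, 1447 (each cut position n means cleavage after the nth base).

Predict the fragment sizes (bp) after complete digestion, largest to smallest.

1550, 582, 211, 96, 72 bp

Circular molecule, 5 cuts → 5 fragments:
  558 − 486 = 72 bp
  654 − 558 = 96 bp
  865 − 654 = 211 bp
  1447 − 865 = 582 bp
  wrap: 2511 − 1447 + 486 = 1550 bp
Sorted largest to smallest: 1550, 582, 211, 96, 72 bp.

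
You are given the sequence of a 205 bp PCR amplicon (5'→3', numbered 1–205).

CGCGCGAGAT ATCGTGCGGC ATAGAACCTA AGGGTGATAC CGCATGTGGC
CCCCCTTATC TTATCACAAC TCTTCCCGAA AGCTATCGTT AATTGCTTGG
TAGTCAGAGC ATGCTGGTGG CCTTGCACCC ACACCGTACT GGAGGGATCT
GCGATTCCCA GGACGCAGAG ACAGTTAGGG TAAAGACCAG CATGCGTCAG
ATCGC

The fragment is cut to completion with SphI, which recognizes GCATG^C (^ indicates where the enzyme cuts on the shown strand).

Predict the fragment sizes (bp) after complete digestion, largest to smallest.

SphI sites (GCATGC) start at positions 109, 190.
SphI cuts after base 5 of each site (before the last base), so after positions 113, 194.
Linear molecule, 2 cuts → 3 fragments:
  1–113 → 113 bp
  114–194 → 81 bp
  195–205 → 11 bp
Sorted largest to smallest: 113, 81, 11 bp.

113, 81, 11 bp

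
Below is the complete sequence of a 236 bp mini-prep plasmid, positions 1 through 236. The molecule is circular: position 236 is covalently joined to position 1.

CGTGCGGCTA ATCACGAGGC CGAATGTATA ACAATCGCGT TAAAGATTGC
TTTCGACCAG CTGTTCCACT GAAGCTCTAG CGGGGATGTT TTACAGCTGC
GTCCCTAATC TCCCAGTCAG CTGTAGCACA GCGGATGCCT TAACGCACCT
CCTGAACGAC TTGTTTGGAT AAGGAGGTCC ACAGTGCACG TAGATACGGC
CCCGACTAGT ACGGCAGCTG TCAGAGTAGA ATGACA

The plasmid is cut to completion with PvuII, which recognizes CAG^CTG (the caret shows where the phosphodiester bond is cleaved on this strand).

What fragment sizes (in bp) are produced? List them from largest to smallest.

PvuII sites (CAGCTG) start at positions 58, 94, 118, 215.
PvuII cuts after base 3 of each site, so after positions 60, 96, 120, 217.
Circular molecule, 4 cuts → 4 fragments:
  61–96 → 36 bp
  97–120 → 24 bp
  121–217 → 97 bp
  218–236 then 1–60 → 19 + 60 = 79 bp
Sorted largest to smallest: 97, 79, 36, 24 bp.

97, 79, 36, 24 bp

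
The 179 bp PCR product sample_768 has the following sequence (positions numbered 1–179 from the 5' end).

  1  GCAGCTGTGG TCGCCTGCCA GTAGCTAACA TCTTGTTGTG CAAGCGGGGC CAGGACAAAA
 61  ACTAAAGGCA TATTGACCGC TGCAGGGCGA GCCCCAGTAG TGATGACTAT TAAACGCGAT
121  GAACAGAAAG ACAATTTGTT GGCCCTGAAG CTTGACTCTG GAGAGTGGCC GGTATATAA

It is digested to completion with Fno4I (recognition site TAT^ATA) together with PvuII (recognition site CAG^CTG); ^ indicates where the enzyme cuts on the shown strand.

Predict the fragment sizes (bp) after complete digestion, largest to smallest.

171, 4, 4 bp

The Fno4I site (TATATA) starts at position 173.
Fno4I cuts after base 3 of each site, so after position 175.
The PvuII site (CAGCTG) starts at position 2.
PvuII cuts after base 3 of each site, so after position 4.
Combined cut positions: 4, 175.
Linear molecule, 2 cuts → 3 fragments:
  1–4 → 4 bp
  5–175 → 171 bp
  176–179 → 4 bp
Sorted largest to smallest: 171, 4, 4 bp.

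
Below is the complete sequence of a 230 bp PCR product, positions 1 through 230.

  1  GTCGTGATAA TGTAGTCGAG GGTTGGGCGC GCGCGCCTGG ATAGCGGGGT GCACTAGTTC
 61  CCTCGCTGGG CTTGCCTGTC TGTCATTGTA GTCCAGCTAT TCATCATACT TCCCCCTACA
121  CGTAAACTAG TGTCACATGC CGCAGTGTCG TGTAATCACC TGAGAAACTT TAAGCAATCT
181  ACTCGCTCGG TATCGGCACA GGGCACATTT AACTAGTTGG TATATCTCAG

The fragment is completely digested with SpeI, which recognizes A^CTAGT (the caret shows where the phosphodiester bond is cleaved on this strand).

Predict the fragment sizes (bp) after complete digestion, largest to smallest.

86, 73, 53, 18 bp

SpeI sites (ACTAGT) start at positions 53, 126, 212.
SpeI cuts after the first base of each site, so after positions 53, 126, 212.
Linear molecule, 3 cuts → 4 fragments:
  1–53 → 53 bp
  54–126 → 73 bp
  127–212 → 86 bp
  213–230 → 18 bp
Sorted largest to smallest: 86, 73, 53, 18 bp.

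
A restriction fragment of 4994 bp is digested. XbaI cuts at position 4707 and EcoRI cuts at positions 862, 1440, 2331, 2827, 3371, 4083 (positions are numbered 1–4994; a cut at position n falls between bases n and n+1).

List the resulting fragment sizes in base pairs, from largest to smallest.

891, 862, 712, 624, 578, 544, 496, 287 bp

Combined cut positions (sorted): 862, 1440, 2331, 2827, 3371, 4083, 4707.
Linear molecule, 7 cuts → 8 fragments:
  862 − 0 = 862 bp
  1440 − 862 = 578 bp
  2331 − 1440 = 891 bp
  2827 − 2331 = 496 bp
  3371 − 2827 = 544 bp
  4083 − 3371 = 712 bp
  4707 − 4083 = 624 bp
  4994 − 4707 = 287 bp
Sorted largest to smallest: 891, 862, 712, 624, 578, 544, 496, 287 bp.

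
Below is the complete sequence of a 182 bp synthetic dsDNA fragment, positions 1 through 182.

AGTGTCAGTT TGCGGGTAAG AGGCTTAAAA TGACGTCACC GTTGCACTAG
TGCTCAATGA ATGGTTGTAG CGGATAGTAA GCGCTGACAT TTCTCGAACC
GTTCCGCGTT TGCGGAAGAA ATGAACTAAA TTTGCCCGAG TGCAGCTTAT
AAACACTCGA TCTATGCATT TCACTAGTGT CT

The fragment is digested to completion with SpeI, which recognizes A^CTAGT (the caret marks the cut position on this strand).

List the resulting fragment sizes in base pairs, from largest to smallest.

SpeI sites (ACTAGT) start at positions 46, 173.
SpeI cuts after the first base of each site, so after positions 46, 173.
Linear molecule, 2 cuts → 3 fragments:
  1–46 → 46 bp
  47–173 → 127 bp
  174–182 → 9 bp
Sorted largest to smallest: 127, 46, 9 bp.

127, 46, 9 bp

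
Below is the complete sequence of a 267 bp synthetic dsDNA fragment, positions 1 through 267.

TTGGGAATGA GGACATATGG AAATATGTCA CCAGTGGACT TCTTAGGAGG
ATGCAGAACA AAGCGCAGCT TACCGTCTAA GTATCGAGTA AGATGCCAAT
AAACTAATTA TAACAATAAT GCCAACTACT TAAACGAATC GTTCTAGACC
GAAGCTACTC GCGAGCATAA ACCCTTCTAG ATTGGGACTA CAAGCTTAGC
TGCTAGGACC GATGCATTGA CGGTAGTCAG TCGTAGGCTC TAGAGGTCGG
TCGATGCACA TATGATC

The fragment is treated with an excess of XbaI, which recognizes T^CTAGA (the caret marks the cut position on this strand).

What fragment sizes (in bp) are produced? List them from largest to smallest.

XbaI sites (TCTAGA) start at positions 143, 176, 239.
XbaI cuts after the first base of each site, so after positions 143, 176, 239.
Linear molecule, 3 cuts → 4 fragments:
  1–143 → 143 bp
  144–176 → 33 bp
  177–239 → 63 bp
  240–267 → 28 bp
Sorted largest to smallest: 143, 63, 33, 28 bp.

143, 63, 33, 28 bp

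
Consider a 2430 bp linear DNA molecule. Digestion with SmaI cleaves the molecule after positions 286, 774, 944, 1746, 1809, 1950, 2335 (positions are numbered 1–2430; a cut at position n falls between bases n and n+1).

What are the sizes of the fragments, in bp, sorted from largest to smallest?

802, 488, 385, 286, 170, 141, 95, 63 bp

Linear molecule, 7 cuts → 8 fragments:
  286 − 0 = 286 bp
  774 − 286 = 488 bp
  944 − 774 = 170 bp
  1746 − 944 = 802 bp
  1809 − 1746 = 63 bp
  1950 − 1809 = 141 bp
  2335 − 1950 = 385 bp
  2430 − 2335 = 95 bp
Sorted largest to smallest: 802, 488, 385, 286, 170, 141, 95, 63 bp.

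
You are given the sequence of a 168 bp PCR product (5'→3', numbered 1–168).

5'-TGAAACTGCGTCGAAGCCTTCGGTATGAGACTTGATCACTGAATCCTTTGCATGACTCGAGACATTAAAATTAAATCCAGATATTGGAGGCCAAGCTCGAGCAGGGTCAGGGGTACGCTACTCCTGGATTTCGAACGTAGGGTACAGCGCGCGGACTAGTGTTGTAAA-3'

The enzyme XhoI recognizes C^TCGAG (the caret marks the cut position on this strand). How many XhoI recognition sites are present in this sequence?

2

CTCGAG occurs starting at positions 56, 96.
XhoI cuts at 2 sites.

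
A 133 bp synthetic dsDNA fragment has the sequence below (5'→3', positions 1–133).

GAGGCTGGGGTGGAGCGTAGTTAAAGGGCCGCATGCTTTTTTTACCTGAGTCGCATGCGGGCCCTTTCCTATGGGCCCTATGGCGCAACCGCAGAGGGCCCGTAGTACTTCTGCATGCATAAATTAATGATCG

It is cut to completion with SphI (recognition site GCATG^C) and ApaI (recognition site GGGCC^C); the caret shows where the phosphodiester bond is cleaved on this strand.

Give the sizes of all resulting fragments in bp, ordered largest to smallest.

SphI sites (GCATGC) start at positions 31, 53, 113.
SphI cuts after base 5 of each site (before the last base), so after positions 35, 57, 117.
ApaI sites (GGGCCC) start at positions 59, 73, 96.
ApaI cuts after base 5 of each site (before the last base), so after positions 63, 77, 100.
Combined cut positions: 35, 57, 63, 77, 100, 117.
Linear molecule, 6 cuts → 7 fragments:
  1–35 → 35 bp
  36–57 → 22 bp
  58–63 → 6 bp
  64–77 → 14 bp
  78–100 → 23 bp
  101–117 → 17 bp
  118–133 → 16 bp
Sorted largest to smallest: 35, 23, 22, 17, 16, 14, 6 bp.

35, 23, 22, 17, 16, 14, 6 bp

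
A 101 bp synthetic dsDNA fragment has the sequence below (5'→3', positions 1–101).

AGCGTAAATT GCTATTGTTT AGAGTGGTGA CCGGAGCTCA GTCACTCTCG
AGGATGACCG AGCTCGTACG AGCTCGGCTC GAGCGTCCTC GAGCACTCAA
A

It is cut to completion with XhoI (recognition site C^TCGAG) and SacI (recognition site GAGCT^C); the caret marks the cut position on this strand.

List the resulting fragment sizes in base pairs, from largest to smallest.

38, 17, 13, 10, 10, 9, 4 bp

XhoI sites (CTCGAG) start at positions 47, 78, 88.
XhoI cuts after the first base of each site, so after positions 47, 78, 88.
SacI sites (GAGCTC) start at positions 34, 60, 70.
SacI cuts after base 5 of each site (before the last base), so after positions 38, 64, 74.
Combined cut positions: 38, 47, 64, 74, 78, 88.
Linear molecule, 6 cuts → 7 fragments:
  1–38 → 38 bp
  39–47 → 9 bp
  48–64 → 17 bp
  65–74 → 10 bp
  75–78 → 4 bp
  79–88 → 10 bp
  89–101 → 13 bp
Sorted largest to smallest: 38, 17, 13, 10, 10, 9, 4 bp.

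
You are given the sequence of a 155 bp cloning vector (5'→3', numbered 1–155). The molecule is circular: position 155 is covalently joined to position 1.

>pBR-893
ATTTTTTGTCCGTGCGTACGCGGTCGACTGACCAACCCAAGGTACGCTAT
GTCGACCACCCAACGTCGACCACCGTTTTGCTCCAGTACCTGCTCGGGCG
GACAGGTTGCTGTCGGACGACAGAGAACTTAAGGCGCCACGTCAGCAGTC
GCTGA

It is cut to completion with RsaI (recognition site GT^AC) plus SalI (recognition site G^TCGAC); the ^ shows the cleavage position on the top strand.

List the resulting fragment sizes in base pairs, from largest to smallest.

85, 22, 20, 14, 8, 6 bp

RsaI sites (GTAC) start at positions 16, 42, 86.
RsaI cuts after base 2 of each site, so after positions 17, 43, 87.
SalI sites (GTCGAC) start at positions 23, 51, 65.
SalI cuts after the first base of each site, so after positions 23, 51, 65.
Combined cut positions: 17, 23, 43, 51, 65, 87.
Circular molecule, 6 cuts → 6 fragments:
  18–23 → 6 bp
  24–43 → 20 bp
  44–51 → 8 bp
  52–65 → 14 bp
  66–87 → 22 bp
  88–155 then 1–17 → 68 + 17 = 85 bp
Sorted largest to smallest: 85, 22, 20, 14, 8, 6 bp.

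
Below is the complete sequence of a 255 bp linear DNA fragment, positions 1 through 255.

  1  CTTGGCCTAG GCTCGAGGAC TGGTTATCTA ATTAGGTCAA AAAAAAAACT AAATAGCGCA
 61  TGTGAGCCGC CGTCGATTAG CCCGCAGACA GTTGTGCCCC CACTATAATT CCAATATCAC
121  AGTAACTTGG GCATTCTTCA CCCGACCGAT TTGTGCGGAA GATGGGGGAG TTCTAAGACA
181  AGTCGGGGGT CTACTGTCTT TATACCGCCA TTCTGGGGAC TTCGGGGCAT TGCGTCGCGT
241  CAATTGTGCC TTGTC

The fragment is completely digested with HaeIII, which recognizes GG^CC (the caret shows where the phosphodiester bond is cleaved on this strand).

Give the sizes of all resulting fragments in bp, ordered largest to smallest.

250, 5 bp

The HaeIII site (GGCC) starts at position 4.
HaeIII cuts after base 2 of each site, so after position 5.
Linear molecule, 1 cut → 2 fragments:
  1–5 → 5 bp
  6–255 → 250 bp
Sorted largest to smallest: 250, 5 bp.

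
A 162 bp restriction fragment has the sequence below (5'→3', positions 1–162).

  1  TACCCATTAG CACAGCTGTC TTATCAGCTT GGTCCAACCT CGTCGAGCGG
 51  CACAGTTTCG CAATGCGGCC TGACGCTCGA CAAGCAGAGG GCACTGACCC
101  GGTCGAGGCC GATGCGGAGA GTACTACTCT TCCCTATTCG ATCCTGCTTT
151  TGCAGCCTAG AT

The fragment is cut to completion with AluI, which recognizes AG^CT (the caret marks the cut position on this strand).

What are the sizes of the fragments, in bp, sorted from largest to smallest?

135, 15, 12 bp

AluI sites (AGCT) start at positions 14, 26.
AluI cuts after base 2 of each site, so after positions 15, 27.
Linear molecule, 2 cuts → 3 fragments:
  1–15 → 15 bp
  16–27 → 12 bp
  28–162 → 135 bp
Sorted largest to smallest: 135, 15, 12 bp.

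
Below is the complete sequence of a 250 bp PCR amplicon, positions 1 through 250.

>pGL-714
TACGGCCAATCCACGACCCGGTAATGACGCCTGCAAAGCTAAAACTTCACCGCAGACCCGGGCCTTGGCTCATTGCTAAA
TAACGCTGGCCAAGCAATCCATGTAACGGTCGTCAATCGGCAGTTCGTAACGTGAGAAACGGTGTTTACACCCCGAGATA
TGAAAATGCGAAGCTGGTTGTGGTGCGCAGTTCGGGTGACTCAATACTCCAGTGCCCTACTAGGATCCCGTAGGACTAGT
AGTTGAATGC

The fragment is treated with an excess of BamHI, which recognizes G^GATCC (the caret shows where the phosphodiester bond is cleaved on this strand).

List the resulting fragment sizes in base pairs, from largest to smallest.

223, 27 bp

The BamHI site (GGATCC) starts at position 223.
BamHI cuts after the first base of each site, so after position 223.
Linear molecule, 1 cut → 2 fragments:
  1–223 → 223 bp
  224–250 → 27 bp
Sorted largest to smallest: 223, 27 bp.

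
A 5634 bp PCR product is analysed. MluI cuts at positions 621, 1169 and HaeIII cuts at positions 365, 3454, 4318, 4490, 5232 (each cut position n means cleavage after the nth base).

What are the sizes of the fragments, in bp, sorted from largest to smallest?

2285, 864, 742, 548, 402, 365, 256, 172 bp

Combined cut positions (sorted): 365, 621, 1169, 3454, 4318, 4490, 5232.
Linear molecule, 7 cuts → 8 fragments:
  365 − 0 = 365 bp
  621 − 365 = 256 bp
  1169 − 621 = 548 bp
  3454 − 1169 = 2285 bp
  4318 − 3454 = 864 bp
  4490 − 4318 = 172 bp
  5232 − 4490 = 742 bp
  5634 − 5232 = 402 bp
Sorted largest to smallest: 2285, 864, 742, 548, 402, 365, 256, 172 bp.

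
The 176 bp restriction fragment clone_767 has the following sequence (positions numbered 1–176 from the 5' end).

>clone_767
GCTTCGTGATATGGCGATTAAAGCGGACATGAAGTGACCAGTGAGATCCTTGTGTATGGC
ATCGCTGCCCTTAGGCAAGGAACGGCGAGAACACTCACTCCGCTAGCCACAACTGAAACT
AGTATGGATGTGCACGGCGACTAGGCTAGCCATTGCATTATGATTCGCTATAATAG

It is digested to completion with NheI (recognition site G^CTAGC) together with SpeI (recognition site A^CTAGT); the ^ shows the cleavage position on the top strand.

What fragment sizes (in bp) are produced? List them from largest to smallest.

102, 31, 27, 16 bp

NheI sites (GCTAGC) start at positions 102, 145.
NheI cuts after the first base of each site, so after positions 102, 145.
The SpeI site (ACTAGT) starts at position 118.
SpeI cuts after the first base of each site, so after position 118.
Combined cut positions: 102, 118, 145.
Linear molecule, 3 cuts → 4 fragments:
  1–102 → 102 bp
  103–118 → 16 bp
  119–145 → 27 bp
  146–176 → 31 bp
Sorted largest to smallest: 102, 31, 27, 16 bp.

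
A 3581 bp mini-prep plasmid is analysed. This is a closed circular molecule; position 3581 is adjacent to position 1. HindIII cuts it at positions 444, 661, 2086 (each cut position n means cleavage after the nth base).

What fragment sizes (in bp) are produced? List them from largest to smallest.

1939, 1425, 217 bp

Circular molecule, 3 cuts → 3 fragments:
  661 − 444 = 217 bp
  2086 − 661 = 1425 bp
  wrap: 3581 − 2086 + 444 = 1939 bp
Sorted largest to smallest: 1939, 1425, 217 bp.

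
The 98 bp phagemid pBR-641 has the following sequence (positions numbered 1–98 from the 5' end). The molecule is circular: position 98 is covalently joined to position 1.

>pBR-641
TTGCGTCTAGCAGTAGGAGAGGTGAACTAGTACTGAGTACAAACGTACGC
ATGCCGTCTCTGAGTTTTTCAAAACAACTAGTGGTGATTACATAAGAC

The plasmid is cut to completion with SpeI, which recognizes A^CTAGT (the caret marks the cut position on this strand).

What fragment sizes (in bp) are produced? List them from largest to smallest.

SpeI sites (ACTAGT) start at positions 26, 77.
SpeI cuts after the first base of each site, so after positions 26, 77.
Circular molecule, 2 cuts → 2 fragments:
  27–77 → 51 bp
  78–98 then 1–26 → 21 + 26 = 47 bp
Sorted largest to smallest: 51, 47 bp.

51, 47 bp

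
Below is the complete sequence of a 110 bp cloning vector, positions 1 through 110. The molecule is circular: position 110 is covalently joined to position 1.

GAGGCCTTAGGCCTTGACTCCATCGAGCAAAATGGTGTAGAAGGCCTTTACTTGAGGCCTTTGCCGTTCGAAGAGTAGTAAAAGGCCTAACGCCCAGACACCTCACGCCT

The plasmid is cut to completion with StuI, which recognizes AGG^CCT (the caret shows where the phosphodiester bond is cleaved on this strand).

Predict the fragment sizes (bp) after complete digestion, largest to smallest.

StuI sites (AGGCCT) start at positions 2, 9, 42, 55, 83.
StuI cuts after base 3 of each site, so after positions 4, 11, 44, 57, 85.
Circular molecule, 5 cuts → 5 fragments:
  5–11 → 7 bp
  12–44 → 33 bp
  45–57 → 13 bp
  58–85 → 28 bp
  86–110 then 1–4 → 25 + 4 = 29 bp
Sorted largest to smallest: 33, 29, 28, 13, 7 bp.

33, 29, 28, 13, 7 bp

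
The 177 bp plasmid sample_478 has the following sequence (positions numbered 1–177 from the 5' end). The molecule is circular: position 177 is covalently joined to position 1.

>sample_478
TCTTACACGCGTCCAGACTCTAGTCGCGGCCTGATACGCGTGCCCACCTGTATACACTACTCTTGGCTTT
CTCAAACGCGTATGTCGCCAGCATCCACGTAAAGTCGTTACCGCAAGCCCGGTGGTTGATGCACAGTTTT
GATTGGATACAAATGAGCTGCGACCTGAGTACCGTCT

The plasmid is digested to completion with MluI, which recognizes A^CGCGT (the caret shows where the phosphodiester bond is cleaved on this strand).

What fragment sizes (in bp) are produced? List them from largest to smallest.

108, 40, 29 bp

MluI sites (ACGCGT) start at positions 7, 36, 76.
MluI cuts after the first base of each site, so after positions 7, 36, 76.
Circular molecule, 3 cuts → 3 fragments:
  8–36 → 29 bp
  37–76 → 40 bp
  77–177 then 1–7 → 101 + 7 = 108 bp
Sorted largest to smallest: 108, 40, 29 bp.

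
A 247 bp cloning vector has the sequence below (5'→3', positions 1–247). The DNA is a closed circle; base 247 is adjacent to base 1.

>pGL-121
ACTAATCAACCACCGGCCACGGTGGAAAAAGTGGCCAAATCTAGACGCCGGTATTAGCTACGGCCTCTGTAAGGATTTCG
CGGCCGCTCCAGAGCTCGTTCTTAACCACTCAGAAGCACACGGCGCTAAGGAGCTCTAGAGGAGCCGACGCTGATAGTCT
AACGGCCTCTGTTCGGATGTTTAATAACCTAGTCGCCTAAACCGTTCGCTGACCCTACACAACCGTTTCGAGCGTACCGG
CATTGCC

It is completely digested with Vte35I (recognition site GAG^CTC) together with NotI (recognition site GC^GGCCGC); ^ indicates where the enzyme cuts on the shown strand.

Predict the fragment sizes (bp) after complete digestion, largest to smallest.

195, 39, 13 bp

Vte35I sites (GAGCTC) start at positions 92, 131.
Vte35I cuts after base 3 of each site, so after positions 94, 133.
The NotI site (GCGGCCGC) starts at position 80.
NotI cuts after base 2 of each site, so after position 81.
Combined cut positions: 81, 94, 133.
Circular molecule, 3 cuts → 3 fragments:
  82–94 → 13 bp
  95–133 → 39 bp
  134–247 then 1–81 → 114 + 81 = 195 bp
Sorted largest to smallest: 195, 39, 13 bp.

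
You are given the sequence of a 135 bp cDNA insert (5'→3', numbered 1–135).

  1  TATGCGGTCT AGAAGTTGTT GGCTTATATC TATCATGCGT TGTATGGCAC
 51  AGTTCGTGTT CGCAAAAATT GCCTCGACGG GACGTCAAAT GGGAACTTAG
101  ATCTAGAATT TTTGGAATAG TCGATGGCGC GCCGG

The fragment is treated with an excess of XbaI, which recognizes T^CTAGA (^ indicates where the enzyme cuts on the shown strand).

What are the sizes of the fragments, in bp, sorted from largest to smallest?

XbaI sites (TCTAGA) start at positions 8, 102.
XbaI cuts after the first base of each site, so after positions 8, 102.
Linear molecule, 2 cuts → 3 fragments:
  1–8 → 8 bp
  9–102 → 94 bp
  103–135 → 33 bp
Sorted largest to smallest: 94, 33, 8 bp.

94, 33, 8 bp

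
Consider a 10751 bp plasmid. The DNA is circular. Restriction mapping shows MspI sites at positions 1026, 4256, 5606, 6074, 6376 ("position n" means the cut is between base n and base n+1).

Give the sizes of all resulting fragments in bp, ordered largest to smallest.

Circular molecule, 5 cuts → 5 fragments:
  4256 − 1026 = 3230 bp
  5606 − 4256 = 1350 bp
  6074 − 5606 = 468 bp
  6376 − 6074 = 302 bp
  wrap: 10751 − 6376 + 1026 = 5401 bp
Sorted largest to smallest: 5401, 3230, 1350, 468, 302 bp.

5401, 3230, 1350, 468, 302 bp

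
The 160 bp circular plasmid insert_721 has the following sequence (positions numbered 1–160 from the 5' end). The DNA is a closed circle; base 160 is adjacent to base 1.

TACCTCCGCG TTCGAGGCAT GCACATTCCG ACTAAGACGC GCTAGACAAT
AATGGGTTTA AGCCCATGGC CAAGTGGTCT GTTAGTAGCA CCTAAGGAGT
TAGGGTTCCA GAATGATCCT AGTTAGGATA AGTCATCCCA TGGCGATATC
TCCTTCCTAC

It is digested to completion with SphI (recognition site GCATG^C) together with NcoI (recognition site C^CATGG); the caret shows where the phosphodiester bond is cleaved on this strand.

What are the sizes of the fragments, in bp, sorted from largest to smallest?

The SphI site (GCATGC) starts at position 17.
SphI cuts after base 5 of each site (before the last base), so after position 21.
NcoI sites (CCATGG) start at positions 64, 138.
NcoI cuts after the first base of each site, so after positions 64, 138.
Combined cut positions: 21, 64, 138.
Circular molecule, 3 cuts → 3 fragments:
  22–64 → 43 bp
  65–138 → 74 bp
  139–160 then 1–21 → 22 + 21 = 43 bp
Sorted largest to smallest: 74, 43, 43 bp.

74, 43, 43 bp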